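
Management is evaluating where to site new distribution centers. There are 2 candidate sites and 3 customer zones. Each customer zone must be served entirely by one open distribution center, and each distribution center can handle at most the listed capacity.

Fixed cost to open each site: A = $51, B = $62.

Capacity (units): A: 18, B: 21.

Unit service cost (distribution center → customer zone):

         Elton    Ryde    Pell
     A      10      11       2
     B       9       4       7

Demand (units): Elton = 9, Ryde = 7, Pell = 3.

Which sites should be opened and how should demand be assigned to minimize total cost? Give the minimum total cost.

Minimum total cost: 192

Open {B}: Elton→B 9·9=81, Ryde→B 4·7=28, Pell→B 7·3=21.
Loads: B carries 19/21. Service 130; fixed 62; total 192.
Next best feasible plan costs 228.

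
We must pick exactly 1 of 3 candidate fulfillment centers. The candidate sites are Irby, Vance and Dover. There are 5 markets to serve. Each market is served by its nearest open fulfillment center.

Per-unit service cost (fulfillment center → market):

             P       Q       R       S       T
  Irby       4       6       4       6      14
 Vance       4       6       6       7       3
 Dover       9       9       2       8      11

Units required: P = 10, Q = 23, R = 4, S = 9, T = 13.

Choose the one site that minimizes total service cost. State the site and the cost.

Choose Vance only; total service cost 304.

With exactly 1 open, each market uses its cheapest among the chosen.
{Vance}: P→Vance 4·10=40, Q→Vance 6·23=138, R→Vance 6·4=24, S→Vance 7·9=63, T→Vance 3·13=39. Service cost 304.
{Irby}: service cost 430
{Dover}: service cost 520
Among all 3 size-1 choices, {Vance} is lowest.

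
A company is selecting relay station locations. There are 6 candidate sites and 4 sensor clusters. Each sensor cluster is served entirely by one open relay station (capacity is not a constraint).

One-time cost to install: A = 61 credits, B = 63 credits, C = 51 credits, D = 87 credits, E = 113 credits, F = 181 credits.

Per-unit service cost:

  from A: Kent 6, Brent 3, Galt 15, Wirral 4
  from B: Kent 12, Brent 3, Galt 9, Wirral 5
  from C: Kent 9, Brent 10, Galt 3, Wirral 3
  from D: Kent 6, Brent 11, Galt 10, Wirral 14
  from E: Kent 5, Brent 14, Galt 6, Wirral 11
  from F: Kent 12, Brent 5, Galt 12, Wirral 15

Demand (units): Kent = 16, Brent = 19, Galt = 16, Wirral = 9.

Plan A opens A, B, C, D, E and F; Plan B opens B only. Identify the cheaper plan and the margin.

Plan B is cheaper by 267.

Plan A: {A, B, C, D, E, F}: Kent→E 5·16=80, Brent→A 3·19=57, Galt→C 3·16=48, Wirral→C 3·9=27. Service 212; fixed 556; total 768.
Plan B: {B}: Kent→B 12·16=192, Brent→B 3·19=57, Galt→B 9·16=144, Wirral→B 5·9=45. Service 438; fixed 63; total 501.
Difference: |768 − 501| = 267.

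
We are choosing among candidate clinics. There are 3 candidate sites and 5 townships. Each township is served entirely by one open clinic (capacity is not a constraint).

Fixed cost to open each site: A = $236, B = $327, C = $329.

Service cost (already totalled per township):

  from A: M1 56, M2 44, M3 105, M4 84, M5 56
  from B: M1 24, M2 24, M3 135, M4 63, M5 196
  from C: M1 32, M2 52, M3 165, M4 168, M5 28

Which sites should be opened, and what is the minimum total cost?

For any fixed open set, each township goes to its cheapest open site; total = fixed + service.
{A}: M1→A 56, M2→A 44, M3→A 105, M4→A 84, M5→A 56. Service 345; fixed 236; total 581.
{B}: service 442 + fixed 327 = 769
{C}: service 445 + fixed 329 = 774
{A, B, C}: M1→B 24, M2→B 24, M3→A 105, M4→B 63, M5→C 28. Service 244; fixed 892; total 1136.
No other subset beats 581.

Open A only; minimum total cost 581.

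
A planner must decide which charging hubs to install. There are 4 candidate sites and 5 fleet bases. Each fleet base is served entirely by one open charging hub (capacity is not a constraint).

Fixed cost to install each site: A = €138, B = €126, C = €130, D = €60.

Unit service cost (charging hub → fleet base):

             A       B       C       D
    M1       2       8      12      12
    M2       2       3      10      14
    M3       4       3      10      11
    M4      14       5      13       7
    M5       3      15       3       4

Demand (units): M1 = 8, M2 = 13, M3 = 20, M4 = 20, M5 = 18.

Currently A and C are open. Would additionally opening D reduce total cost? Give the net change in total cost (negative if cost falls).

Yes — net change −60 (cost falls by 60).

Current service cost with {A, C}: 436.
Adding D: each fleet base re-picks its cheapest; new service cost 316, saving 120.
Extra fixed cost: 60. Net change = 60 − 120 = -60.
(Totals: 704 → 644.)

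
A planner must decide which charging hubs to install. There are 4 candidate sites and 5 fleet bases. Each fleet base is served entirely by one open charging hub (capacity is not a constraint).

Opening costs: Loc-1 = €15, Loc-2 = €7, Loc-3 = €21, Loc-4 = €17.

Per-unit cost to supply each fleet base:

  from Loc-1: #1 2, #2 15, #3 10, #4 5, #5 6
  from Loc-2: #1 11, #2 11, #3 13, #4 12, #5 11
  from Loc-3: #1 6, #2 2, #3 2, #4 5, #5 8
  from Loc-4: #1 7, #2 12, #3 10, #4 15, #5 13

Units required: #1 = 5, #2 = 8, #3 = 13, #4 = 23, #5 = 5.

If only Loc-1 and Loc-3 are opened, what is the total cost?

Total cost: 233

Each fleet base is assigned to its cheapest site among the open ones.
{Loc-1, Loc-3}: #1→Loc-1 2·5=10, #2→Loc-3 2·8=16, #3→Loc-3 2·13=26, #4→Loc-1 5·23=115, #5→Loc-1 6·5=30. Service 197; fixed 36; total 233.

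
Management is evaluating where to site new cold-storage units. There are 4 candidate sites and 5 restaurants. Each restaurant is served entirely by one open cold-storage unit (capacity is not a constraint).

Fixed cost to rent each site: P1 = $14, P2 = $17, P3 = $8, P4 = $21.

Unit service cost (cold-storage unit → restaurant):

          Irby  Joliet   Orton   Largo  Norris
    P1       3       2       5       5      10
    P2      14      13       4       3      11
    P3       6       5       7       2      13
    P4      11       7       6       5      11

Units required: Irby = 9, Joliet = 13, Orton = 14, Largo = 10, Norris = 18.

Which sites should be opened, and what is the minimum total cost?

For any fixed open set, each restaurant goes to its cheapest open site; total = fixed + service.
{P1, P3}: Irby→P1 3·9=27, Joliet→P1 2·13=26, Orton→P1 5·14=70, Largo→P3 2·10=20, Norris→P1 10·18=180. Service 323; fixed 22; total 345.
{P1, P2, P3}: Irby→P1 3·9=27, Joliet→P1 2·13=26, Orton→P2 4·14=56, Largo→P3 2·10=20, Norris→P1 10·18=180. Service 309; fixed 39; total 348.
{P1, P2}: service 319 + fixed 31 = 350
{P1, P2, P3, P4}: Irby→P1 3·9=27, Joliet→P1 2·13=26, Orton→P2 4·14=56, Largo→P3 2·10=20, Norris→P1 10·18=180. Service 309; fixed 60; total 369.
(All 15 nonempty subsets were checked; P1 and P3 is lowest.)

Open P1 and P3; minimum total cost 345.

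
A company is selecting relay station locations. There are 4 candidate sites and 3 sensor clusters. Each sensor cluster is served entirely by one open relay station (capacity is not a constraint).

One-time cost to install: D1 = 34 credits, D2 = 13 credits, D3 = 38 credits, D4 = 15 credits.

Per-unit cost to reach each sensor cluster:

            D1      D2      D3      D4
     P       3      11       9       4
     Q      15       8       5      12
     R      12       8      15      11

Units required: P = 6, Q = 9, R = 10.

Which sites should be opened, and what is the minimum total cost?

For any fixed open set, each sensor cluster goes to its cheapest open site; total = fixed + service.
{D2, D4}: P→D4 4·6=24, Q→D2 8·9=72, R→D2 8·10=80. Service 176; fixed 28; total 204.
{D2, D3, D4}: service 149 + fixed 66 = 215
{D1, D2}: service 170 + fixed 47 = 217
{D1, D2, D3, D4}: P→D1 3·6=18, Q→D3 5·9=45, R→D2 8·10=80. Service 143; fixed 100; total 243.
(All 15 nonempty subsets were checked; D2 and D4 is lowest.)

Open D2 and D4; minimum total cost 204.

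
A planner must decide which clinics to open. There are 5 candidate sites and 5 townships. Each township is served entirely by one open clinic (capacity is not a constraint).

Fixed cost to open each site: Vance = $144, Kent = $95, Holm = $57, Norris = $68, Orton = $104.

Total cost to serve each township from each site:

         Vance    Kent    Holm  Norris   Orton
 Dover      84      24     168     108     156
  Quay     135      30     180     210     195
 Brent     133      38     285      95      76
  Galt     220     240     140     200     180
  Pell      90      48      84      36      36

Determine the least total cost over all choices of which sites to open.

For any fixed open set, each township goes to its cheapest open site; total = fixed + service.
{Kent, Holm}: Dover→Kent 24, Quay→Kent 30, Brent→Kent 38, Galt→Holm 140, Pell→Kent 48. Service 280; fixed 152; total 432.
{Kent}: service 380 + fixed 95 = 475
{Kent, Holm, Norris}: Dover→Kent 24, Quay→Kent 30, Brent→Kent 38, Galt→Holm 140, Pell→Norris 36. Service 268; fixed 220; total 488.
{Vance, Kent, Holm, Norris, Orton}: Dover→Kent 24, Quay→Kent 30, Brent→Kent 38, Galt→Holm 140, Pell→Norris 36. Service 268; fixed 468; total 736.
No other subset beats 432.

Minimum total cost: 432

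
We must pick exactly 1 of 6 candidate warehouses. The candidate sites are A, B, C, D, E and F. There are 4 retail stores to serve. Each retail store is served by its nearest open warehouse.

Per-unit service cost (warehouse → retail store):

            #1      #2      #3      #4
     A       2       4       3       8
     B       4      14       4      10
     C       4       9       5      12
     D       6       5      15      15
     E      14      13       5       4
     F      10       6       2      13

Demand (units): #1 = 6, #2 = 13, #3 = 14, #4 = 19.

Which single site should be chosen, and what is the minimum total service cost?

With exactly 1 open, each retail store uses its cheapest among the chosen.
{A}: #1→A 2·6=12, #2→A 4·13=52, #3→A 3·14=42, #4→A 8·19=152. Service cost 258.
{E}: service cost 399
{F}: service cost 413
Among all 6 size-1 choices, {A} is lowest.

Choose A only; total service cost 258.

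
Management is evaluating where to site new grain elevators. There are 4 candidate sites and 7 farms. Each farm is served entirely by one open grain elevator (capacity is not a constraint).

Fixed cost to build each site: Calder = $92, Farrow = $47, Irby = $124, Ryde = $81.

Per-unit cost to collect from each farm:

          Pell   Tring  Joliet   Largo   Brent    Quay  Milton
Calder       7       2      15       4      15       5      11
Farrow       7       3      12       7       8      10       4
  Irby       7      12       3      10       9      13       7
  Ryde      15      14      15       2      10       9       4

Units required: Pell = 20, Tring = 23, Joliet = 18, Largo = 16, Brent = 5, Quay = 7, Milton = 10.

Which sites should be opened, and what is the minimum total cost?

For any fixed open set, each farm goes to its cheapest open site; total = fixed + service.
{Calder, Irby}: Pell→Calder 7·20=140, Tring→Calder 2·23=46, Joliet→Irby 3·18=54, Largo→Calder 4·16=64, Brent→Irby 9·5=45, Quay→Calder 5·7=35, Milton→Irby 7·10=70. Service 454; fixed 216; total 670.
{Calder, Farrow, Irby}: service 419 + fixed 263 = 682
{Calder, Irby, Ryde}: service 392 + fixed 297 = 689
{Calder, Farrow, Irby, Ryde}: service 387 + fixed 344 = 731
No other subset beats 670.

Open Calder and Irby; minimum total cost 670.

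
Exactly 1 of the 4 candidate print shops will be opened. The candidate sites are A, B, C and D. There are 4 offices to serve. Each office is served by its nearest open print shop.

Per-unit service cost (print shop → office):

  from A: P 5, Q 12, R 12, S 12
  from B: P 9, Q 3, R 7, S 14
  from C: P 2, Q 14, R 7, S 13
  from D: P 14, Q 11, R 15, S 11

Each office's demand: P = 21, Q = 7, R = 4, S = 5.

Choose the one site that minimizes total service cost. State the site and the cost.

With exactly 1 open, each office uses its cheapest among the chosen.
{C}: P→C 2·21=42, Q→C 14·7=98, R→C 7·4=28, S→C 13·5=65. Service cost 233.
{A}: service cost 297
{B}: service cost 308
Among all 4 size-1 choices, {C} is lowest.

Choose C only; total service cost 233.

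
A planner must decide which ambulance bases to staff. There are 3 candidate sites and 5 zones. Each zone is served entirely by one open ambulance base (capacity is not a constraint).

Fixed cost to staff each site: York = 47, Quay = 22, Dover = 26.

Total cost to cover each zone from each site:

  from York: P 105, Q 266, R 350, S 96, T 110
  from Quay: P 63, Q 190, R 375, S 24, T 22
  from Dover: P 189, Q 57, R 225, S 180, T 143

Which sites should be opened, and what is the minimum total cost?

Open Quay and Dover; minimum total cost 439.

For any fixed open set, each zone goes to its cheapest open site; total = fixed + service.
{Quay, Dover}: P→Quay 63, Q→Dover 57, R→Dover 225, S→Quay 24, T→Quay 22. Service 391; fixed 48; total 439.
{York, Quay, Dover}: service 391 + fixed 95 = 486
{York, Dover}: service 593 + fixed 73 = 666
{Quay}: P→Quay 63, Q→Quay 190, R→Quay 375, S→Quay 24, T→Quay 22. Service 674; fixed 22; total 696.
No other subset beats 439.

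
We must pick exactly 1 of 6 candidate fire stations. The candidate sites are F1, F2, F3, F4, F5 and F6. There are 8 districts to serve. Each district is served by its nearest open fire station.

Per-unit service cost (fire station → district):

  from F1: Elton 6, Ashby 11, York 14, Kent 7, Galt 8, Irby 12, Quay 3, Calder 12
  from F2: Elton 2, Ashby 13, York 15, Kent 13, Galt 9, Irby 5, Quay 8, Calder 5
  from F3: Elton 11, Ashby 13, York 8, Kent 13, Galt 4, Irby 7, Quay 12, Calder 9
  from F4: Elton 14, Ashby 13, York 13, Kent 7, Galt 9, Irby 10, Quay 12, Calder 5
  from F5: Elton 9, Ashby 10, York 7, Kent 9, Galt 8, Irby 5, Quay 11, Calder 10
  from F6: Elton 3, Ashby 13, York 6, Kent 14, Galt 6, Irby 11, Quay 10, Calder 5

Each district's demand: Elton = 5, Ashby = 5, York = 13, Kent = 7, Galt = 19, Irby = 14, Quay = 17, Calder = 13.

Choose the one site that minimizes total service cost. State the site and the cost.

Choose F6 only; total service cost 759.

With exactly 1 open, each district uses its cheapest among the chosen.
{F6}: Elton→F6 3·5=15, Ashby→F6 13·5=65, York→F6 6·13=78, Kent→F6 14·7=98, Galt→F6 6·19=114, Irby→F6 11·14=154, Quay→F6 10·17=170, Calder→F6 5·13=65. Service cost 759.
{F5}: service cost 788
{F2}: service cost 803
Among all 6 size-1 choices, {F6} is lowest.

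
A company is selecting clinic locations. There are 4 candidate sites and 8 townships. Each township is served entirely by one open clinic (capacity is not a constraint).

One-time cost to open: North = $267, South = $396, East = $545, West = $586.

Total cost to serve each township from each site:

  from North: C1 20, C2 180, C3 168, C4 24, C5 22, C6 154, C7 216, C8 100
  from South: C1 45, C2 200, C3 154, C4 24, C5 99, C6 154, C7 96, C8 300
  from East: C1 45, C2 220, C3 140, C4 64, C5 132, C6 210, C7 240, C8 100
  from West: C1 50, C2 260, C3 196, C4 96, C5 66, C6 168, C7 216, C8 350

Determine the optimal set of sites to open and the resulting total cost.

Open North only; minimum total cost 1151.

For any fixed open set, each township goes to its cheapest open site; total = fixed + service.
{North}: C1→North 20, C2→North 180, C3→North 168, C4→North 24, C5→North 22, C6→North 154, C7→North 216, C8→North 100. Service 884; fixed 267; total 1151.
{North, South}: service 750 + fixed 663 = 1413
{South}: C1→South 45, C2→South 200, C3→South 154, C4→South 24, C5→South 99, C6→South 154, C7→South 96, C8→South 300. Service 1072; fixed 396; total 1468.
{North, South, East, West}: service 736 + fixed 1794 = 2530
No other subset beats 1151.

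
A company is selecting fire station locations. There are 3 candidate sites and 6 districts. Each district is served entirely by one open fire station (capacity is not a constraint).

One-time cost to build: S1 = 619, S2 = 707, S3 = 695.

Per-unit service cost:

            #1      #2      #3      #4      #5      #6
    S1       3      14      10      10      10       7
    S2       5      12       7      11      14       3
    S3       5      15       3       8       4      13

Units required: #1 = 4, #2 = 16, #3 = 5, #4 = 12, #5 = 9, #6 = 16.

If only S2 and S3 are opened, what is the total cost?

Total cost: 1809

Each district is assigned to its cheapest site among the open ones.
{S2, S3}: #1→S2 5·4=20, #2→S2 12·16=192, #3→S3 3·5=15, #4→S3 8·12=96, #5→S3 4·9=36, #6→S2 3·16=48. Service 407; fixed 1402; total 1809.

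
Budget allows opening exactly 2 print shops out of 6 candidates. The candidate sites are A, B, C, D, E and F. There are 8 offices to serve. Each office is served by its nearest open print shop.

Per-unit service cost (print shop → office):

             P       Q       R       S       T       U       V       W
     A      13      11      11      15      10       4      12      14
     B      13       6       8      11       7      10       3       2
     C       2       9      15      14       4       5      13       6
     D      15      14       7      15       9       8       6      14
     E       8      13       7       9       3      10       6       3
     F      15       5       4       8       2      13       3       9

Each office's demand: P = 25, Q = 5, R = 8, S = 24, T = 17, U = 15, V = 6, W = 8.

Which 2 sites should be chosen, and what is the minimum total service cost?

Choose C and F; total service cost 474.

With exactly 2 open, each office uses its cheapest among the chosen.
{C, F}: P→C 2·25=50, Q→F 5·5=25, R→F 4·8=32, S→F 8·24=192, T→F 2·17=34, U→C 5·15=75, V→F 3·6=18, W→C 6·8=48. Service cost 474.
{C, E}: service cost 553
{B, C}: service cost 585
Among all 15 size-2 choices, {C, F} is lowest.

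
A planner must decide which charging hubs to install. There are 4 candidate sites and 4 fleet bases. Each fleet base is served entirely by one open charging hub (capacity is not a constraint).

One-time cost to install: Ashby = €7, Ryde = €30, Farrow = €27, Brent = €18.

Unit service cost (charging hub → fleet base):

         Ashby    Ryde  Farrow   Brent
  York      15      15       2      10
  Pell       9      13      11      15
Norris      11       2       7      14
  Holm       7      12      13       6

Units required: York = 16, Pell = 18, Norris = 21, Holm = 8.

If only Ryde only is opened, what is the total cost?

Each fleet base is assigned to its cheapest site among the open ones.
{Ryde}: York→Ryde 15·16=240, Pell→Ryde 13·18=234, Norris→Ryde 2·21=42, Holm→Ryde 12·8=96. Service 612; fixed 30; total 642.

Total cost: 642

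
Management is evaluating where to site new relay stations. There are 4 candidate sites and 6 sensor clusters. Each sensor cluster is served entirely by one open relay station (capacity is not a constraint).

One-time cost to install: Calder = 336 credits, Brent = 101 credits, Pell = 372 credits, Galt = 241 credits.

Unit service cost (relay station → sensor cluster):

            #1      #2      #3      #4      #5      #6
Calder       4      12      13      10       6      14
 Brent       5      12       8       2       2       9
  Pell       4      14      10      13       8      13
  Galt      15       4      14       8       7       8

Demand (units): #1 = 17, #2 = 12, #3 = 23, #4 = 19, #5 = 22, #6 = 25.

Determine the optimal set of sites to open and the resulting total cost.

For any fixed open set, each sensor cluster goes to its cheapest open site; total = fixed + service.
{Brent}: #1→Brent 5·17=85, #2→Brent 12·12=144, #3→Brent 8·23=184, #4→Brent 2·19=38, #5→Brent 2·22=44, #6→Brent 9·25=225. Service 720; fixed 101; total 821.
{Brent, Galt}: #1→Brent 5·17=85, #2→Galt 4·12=48, #3→Brent 8·23=184, #4→Brent 2·19=38, #5→Brent 2·22=44, #6→Galt 8·25=200. Service 599; fixed 342; total 941.
{Calder, Brent}: #1→Calder 4·17=68, #2→Calder 12·12=144, #3→Brent 8·23=184, #4→Brent 2·19=38, #5→Brent 2·22=44, #6→Brent 9·25=225. Service 703; fixed 437; total 1140.
{Calder, Brent, Pell, Galt}: #1→Calder 4·17=68, #2→Galt 4·12=48, #3→Brent 8·23=184, #4→Brent 2·19=38, #5→Brent 2·22=44, #6→Galt 8·25=200. Service 582; fixed 1050; total 1632.
No other subset beats 821.

Open Brent only; minimum total cost 821.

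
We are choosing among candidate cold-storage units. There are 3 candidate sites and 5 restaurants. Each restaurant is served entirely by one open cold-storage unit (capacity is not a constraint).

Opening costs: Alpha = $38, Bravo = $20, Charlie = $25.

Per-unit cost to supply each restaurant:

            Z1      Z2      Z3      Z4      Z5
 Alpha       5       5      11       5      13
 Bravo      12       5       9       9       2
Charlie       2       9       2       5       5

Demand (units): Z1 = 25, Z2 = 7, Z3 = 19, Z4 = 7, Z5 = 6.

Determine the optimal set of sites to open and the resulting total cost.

For any fixed open set, each restaurant goes to its cheapest open site; total = fixed + service.
{Bravo, Charlie}: Z1→Charlie 2·25=50, Z2→Bravo 5·7=35, Z3→Charlie 2·19=38, Z4→Charlie 5·7=35, Z5→Bravo 2·6=12. Service 170; fixed 45; total 215.
{Charlie}: service 216 + fixed 25 = 241
{Alpha, Charlie}: service 188 + fixed 63 = 251
{Alpha, Bravo, Charlie}: service 170 + fixed 83 = 253
No other subset beats 215.

Open Bravo and Charlie; minimum total cost 215.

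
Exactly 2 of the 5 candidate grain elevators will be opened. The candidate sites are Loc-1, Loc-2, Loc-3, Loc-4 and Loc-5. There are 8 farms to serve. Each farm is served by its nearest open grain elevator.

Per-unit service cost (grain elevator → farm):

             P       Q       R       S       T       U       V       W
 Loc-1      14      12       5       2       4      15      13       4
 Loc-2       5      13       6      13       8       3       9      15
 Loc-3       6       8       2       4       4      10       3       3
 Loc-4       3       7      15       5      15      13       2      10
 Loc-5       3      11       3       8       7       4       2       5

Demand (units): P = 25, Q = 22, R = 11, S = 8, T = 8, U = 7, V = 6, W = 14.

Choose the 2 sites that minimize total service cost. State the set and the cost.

Choose Loc-3 and Loc-5; total service cost 419.

With exactly 2 open, each farm uses its cheapest among the chosen.
{Loc-3, Loc-5}: P→Loc-5 3·25=75, Q→Loc-3 8·22=176, R→Loc-3 2·11=22, S→Loc-3 4·8=32, T→Loc-3 4·8=32, U→Loc-5 4·7=28, V→Loc-5 2·6=12, W→Loc-3 3·14=42. Service cost 419.
{Loc-3, Loc-4}: service cost 439
{Loc-2, Loc-3}: service cost 468
Among all 10 size-2 choices, {Loc-3, Loc-5} is lowest.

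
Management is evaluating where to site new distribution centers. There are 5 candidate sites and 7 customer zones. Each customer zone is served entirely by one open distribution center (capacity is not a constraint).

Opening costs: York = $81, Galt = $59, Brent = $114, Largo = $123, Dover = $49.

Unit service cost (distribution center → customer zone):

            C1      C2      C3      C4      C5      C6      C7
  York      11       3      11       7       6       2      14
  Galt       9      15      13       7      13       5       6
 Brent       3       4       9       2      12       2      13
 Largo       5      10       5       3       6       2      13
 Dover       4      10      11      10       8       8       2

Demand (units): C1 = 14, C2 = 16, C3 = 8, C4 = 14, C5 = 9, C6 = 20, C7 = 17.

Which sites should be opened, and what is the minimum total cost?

Open Brent and Dover; minimum total cost 515.

For any fixed open set, each customer zone goes to its cheapest open site; total = fixed + service.
{Brent, Dover}: C1→Brent 3·14=42, C2→Brent 4·16=64, C3→Brent 9·8=72, C4→Brent 2·14=28, C5→Dover 8·9=72, C6→Brent 2·20=40, C7→Dover 2·17=34. Service 352; fixed 163; total 515.
{York, Dover}: C1→Dover 4·14=56, C2→York 3·16=48, C3→York 11·8=88, C4→York 7·14=98, C5→York 6·9=54, C6→York 2·20=40, C7→Dover 2·17=34. Service 418; fixed 130; total 548.
{York, Brent, Dover}: service 318 + fixed 244 = 562
{York, Galt, Brent, Largo, Dover}: C1→Brent 3·14=42, C2→York 3·16=48, C3→Largo 5·8=40, C4→Brent 2·14=28, C5→York 6·9=54, C6→York 2·20=40, C7→Dover 2·17=34. Service 286; fixed 426; total 712.
No other subset beats 515.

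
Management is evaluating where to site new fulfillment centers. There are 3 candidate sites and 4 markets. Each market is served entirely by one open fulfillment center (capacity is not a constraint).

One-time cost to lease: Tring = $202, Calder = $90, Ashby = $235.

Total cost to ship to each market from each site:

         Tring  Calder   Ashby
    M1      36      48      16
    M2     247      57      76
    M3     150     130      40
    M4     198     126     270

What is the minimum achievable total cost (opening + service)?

Minimum total cost: 451

For any fixed open set, each market goes to its cheapest open site; total = fixed + service.
{Calder}: M1→Calder 48, M2→Calder 57, M3→Calder 130, M4→Calder 126. Service 361; fixed 90; total 451.
{Calder, Ashby}: service 239 + fixed 325 = 564
{Ashby}: M1→Ashby 16, M2→Ashby 76, M3→Ashby 40, M4→Ashby 270. Service 402; fixed 235; total 637.
{Tring, Calder, Ashby}: service 239 + fixed 527 = 766
No other subset beats 451.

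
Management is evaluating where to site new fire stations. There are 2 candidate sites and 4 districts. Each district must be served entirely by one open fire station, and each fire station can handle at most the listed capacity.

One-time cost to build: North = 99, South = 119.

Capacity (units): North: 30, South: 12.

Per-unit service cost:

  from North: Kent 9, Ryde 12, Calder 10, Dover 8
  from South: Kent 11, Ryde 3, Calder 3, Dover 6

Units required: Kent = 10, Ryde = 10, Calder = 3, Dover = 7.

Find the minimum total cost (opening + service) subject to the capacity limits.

Minimum total cost: 395

Open {North}: Kent→North 9·10=90, Ryde→North 12·10=120, Calder→North 10·3=30, Dover→North 8·7=56.
Loads: North carries 30/30. Service 296; fixed 99; total 395.
Next best feasible plan costs 424.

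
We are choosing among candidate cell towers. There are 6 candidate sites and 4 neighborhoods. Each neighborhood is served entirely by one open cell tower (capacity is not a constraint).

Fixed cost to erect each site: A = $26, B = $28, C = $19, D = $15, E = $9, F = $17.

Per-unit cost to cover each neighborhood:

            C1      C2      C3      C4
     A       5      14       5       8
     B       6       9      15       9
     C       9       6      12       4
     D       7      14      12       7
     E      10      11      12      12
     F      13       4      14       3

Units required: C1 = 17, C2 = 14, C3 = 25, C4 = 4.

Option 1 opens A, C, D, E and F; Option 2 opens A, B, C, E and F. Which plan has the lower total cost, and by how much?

Option 1 is cheaper by 13.

Option 1: {A, C, D, E, F}: C1→A 5·17=85, C2→F 4·14=56, C3→A 5·25=125, C4→F 3·4=12. Service 278; fixed 86; total 364.
Option 2: {A, B, C, E, F}: C1→A 5·17=85, C2→F 4·14=56, C3→A 5·25=125, C4→F 3·4=12. Service 278; fixed 99; total 377.
Difference: |364 − 377| = 13.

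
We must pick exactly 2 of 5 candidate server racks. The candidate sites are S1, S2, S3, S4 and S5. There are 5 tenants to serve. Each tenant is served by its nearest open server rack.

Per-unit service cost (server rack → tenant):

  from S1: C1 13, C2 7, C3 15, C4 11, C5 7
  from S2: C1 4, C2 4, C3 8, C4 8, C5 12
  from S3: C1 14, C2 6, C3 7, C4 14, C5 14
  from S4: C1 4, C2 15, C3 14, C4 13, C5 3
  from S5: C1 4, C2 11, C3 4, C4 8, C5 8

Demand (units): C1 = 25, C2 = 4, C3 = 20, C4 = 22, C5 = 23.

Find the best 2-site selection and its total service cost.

Choose S4 and S5; total service cost 469.

With exactly 2 open, each tenant uses its cheapest among the chosen.
{S4, S5}: C1→S4 4·25=100, C2→S5 11·4=44, C3→S5 4·20=80, C4→S5 8·22=176, C5→S4 3·23=69. Service cost 469.
{S2, S4}: service cost 521
{S1, S5}: service cost 545
Among all 10 size-2 choices, {S4, S5} is lowest.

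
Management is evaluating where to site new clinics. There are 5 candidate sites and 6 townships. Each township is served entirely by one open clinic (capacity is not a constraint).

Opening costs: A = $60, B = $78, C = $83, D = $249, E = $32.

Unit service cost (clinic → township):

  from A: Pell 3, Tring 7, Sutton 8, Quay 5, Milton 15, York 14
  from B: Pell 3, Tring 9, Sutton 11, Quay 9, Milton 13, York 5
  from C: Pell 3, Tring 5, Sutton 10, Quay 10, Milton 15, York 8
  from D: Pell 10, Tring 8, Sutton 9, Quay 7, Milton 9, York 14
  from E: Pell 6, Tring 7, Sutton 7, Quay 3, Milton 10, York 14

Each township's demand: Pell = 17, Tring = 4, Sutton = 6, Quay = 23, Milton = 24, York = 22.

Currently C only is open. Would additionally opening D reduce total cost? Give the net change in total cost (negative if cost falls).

Current service cost with {C}: 897.
Adding D: each township re-picks its cheapest; new service cost 678, saving 219.
Extra fixed cost: 249. Net change = 249 − 219 = 30.
(Totals: 980 → 1010.)

No — net change +30 (cost rises by 30).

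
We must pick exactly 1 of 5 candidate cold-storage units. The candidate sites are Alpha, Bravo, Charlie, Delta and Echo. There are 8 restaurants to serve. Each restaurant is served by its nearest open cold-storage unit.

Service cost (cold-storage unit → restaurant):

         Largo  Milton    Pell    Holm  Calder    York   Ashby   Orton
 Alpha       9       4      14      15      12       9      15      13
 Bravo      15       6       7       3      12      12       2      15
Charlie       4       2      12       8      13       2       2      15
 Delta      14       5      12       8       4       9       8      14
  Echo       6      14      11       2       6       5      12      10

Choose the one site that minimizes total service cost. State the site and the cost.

With exactly 1 open, each restaurant uses its cheapest among the chosen.
{Charlie}: Largo→Charlie 4, Milton→Charlie 2, Pell→Charlie 12, Holm→Charlie 8, Calder→Charlie 13, York→Charlie 2, Ashby→Charlie 2, Orton→Charlie 15. Service cost 58.
{Echo}: service cost 66
{Bravo}: service cost 72
Among all 5 size-1 choices, {Charlie} is lowest.

Choose Charlie only; total service cost 58.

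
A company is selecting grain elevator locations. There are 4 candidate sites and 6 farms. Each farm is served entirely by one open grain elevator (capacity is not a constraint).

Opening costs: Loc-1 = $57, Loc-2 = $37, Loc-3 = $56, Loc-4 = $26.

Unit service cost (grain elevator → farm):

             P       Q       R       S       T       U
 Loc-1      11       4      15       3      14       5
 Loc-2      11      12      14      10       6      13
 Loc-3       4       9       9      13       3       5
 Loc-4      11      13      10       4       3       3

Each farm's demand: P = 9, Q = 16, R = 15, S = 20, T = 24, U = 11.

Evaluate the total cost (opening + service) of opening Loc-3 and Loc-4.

Each farm is assigned to its cheapest site among the open ones.
{Loc-3, Loc-4}: P→Loc-3 4·9=36, Q→Loc-3 9·16=144, R→Loc-3 9·15=135, S→Loc-4 4·20=80, T→Loc-3 3·24=72, U→Loc-4 3·11=33. Service 500; fixed 82; total 582.

Total cost: 582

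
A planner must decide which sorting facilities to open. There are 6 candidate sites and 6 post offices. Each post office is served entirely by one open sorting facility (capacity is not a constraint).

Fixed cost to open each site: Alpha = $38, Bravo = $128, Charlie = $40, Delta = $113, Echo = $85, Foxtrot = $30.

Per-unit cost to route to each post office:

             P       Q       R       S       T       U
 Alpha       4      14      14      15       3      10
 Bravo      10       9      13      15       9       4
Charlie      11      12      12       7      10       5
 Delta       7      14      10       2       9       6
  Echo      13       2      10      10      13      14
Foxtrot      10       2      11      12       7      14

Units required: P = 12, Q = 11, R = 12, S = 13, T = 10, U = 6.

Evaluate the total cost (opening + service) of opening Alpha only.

Each post office is assigned to its cheapest site among the open ones.
{Alpha}: P→Alpha 4·12=48, Q→Alpha 14·11=154, R→Alpha 14·12=168, S→Alpha 15·13=195, T→Alpha 3·10=30, U→Alpha 10·6=60. Service 655; fixed 38; total 693.

Total cost: 693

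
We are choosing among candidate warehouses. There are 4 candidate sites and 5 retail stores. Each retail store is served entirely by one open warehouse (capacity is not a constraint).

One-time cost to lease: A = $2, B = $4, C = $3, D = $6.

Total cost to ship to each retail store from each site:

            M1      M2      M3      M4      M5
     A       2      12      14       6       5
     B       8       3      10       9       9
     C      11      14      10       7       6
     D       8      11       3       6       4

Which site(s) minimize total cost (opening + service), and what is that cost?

For any fixed open set, each retail store goes to its cheapest open site; total = fixed + service.
{A, B, D}: M1→A 2, M2→B 3, M3→D 3, M4→A 6, M5→D 4. Service 18; fixed 12; total 30.
{A, B}: service 26 + fixed 6 = 32
{A, B, C, D}: service 18 + fixed 15 = 33
{A}: M1→A 2, M2→A 12, M3→A 14, M4→A 6, M5→A 5. Service 39; fixed 2; total 41.
(All 15 nonempty subsets were checked; A, B and D is lowest.)

Open A, B and D; minimum total cost 30.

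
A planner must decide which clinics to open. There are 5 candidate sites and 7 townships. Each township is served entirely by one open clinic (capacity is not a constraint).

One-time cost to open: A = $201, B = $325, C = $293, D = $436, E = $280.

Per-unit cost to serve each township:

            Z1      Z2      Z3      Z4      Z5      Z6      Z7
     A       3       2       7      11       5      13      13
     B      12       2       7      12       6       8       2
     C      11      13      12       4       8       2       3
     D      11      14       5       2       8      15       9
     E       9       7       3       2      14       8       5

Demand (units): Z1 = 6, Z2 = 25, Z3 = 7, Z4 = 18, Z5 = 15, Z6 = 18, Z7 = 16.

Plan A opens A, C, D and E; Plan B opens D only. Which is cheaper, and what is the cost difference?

Plan A: {A, C, D, E}: Z1→A 3·6=18, Z2→A 2·25=50, Z3→E 3·7=21, Z4→D 2·18=36, Z5→A 5·15=75, Z6→C 2·18=36, Z7→C 3·16=48. Service 284; fixed 1210; total 1494.
Plan B: {D}: Z1→D 11·6=66, Z2→D 14·25=350, Z3→D 5·7=35, Z4→D 2·18=36, Z5→D 8·15=120, Z6→D 15·18=270, Z7→D 9·16=144. Service 1021; fixed 436; total 1457.
Difference: |1494 − 1457| = 37.

Plan B is cheaper by 37.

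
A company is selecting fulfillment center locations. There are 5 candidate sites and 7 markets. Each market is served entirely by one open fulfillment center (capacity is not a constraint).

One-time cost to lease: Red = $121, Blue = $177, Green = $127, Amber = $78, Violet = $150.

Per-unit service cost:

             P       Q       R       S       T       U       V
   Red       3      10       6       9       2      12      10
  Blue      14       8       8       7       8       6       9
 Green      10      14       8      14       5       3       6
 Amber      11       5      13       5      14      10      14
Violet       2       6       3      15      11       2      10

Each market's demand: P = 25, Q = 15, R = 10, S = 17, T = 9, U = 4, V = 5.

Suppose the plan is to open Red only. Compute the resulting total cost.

Total cost: 675

Each market is assigned to its cheapest site among the open ones.
{Red}: P→Red 3·25=75, Q→Red 10·15=150, R→Red 6·10=60, S→Red 9·17=153, T→Red 2·9=18, U→Red 12·4=48, V→Red 10·5=50. Service 554; fixed 121; total 675.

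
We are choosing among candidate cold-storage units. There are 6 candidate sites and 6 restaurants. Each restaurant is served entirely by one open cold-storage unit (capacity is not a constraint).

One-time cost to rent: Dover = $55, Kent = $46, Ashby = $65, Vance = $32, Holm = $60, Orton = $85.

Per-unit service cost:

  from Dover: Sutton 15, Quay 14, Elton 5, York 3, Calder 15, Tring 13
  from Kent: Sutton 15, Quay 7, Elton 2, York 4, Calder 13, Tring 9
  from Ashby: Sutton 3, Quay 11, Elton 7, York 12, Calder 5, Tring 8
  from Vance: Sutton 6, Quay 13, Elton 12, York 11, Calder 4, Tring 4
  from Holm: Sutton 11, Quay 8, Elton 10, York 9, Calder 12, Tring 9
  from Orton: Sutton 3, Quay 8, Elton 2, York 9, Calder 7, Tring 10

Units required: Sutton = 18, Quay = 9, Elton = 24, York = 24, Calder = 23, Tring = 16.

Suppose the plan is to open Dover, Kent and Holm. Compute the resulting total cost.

Total cost: 962

Each restaurant is assigned to its cheapest site among the open ones.
{Dover, Kent, Holm}: Sutton→Holm 11·18=198, Quay→Kent 7·9=63, Elton→Kent 2·24=48, York→Dover 3·24=72, Calder→Holm 12·23=276, Tring→Kent 9·16=144. Service 801; fixed 161; total 962.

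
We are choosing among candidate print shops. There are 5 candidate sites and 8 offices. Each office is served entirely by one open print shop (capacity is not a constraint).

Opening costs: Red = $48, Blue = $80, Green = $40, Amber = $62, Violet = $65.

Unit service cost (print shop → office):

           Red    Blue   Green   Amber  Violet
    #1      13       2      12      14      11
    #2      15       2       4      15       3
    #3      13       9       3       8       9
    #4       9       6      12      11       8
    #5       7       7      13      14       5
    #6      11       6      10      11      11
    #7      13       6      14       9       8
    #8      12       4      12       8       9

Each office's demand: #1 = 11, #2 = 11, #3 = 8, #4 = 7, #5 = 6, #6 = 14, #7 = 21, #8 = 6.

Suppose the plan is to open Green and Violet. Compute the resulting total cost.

Total cost: 731

Each office is assigned to its cheapest site among the open ones.
{Green, Violet}: #1→Violet 11·11=121, #2→Violet 3·11=33, #3→Green 3·8=24, #4→Violet 8·7=56, #5→Violet 5·6=30, #6→Green 10·14=140, #7→Violet 8·21=168, #8→Violet 9·6=54. Service 626; fixed 105; total 731.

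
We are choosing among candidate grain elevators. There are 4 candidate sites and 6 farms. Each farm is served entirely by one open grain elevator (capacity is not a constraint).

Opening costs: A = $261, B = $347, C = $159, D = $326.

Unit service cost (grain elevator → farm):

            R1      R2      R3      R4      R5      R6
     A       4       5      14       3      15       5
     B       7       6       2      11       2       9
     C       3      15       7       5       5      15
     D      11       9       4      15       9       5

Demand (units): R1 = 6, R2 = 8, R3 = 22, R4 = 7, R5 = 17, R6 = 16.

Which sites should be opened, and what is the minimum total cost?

For any fixed open set, each farm goes to its cheapest open site; total = fixed + service.
{B}: R1→B 7·6=42, R2→B 6·8=48, R3→B 2·22=44, R4→B 11·7=77, R5→B 2·17=34, R6→B 9·16=144. Service 389; fixed 347; total 736.
{C}: service 652 + fixed 159 = 811
{A, C}: service 398 + fixed 420 = 818
{A, B, C, D}: service 237 + fixed 1093 = 1330
No other subset beats 736.

Open B only; minimum total cost 736.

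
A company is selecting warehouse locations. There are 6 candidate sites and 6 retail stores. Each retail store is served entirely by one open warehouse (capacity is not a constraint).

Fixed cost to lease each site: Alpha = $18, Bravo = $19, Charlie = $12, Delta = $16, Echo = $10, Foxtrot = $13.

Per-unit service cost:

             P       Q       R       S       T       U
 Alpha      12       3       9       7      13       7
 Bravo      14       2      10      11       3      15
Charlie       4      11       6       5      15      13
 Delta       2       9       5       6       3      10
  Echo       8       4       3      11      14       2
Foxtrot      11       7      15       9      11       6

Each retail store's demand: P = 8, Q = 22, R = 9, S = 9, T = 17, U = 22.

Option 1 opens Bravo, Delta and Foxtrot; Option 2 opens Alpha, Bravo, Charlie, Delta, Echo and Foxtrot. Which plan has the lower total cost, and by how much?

Option 1: {Bravo, Delta, Foxtrot}: P→Delta 2·8=16, Q→Bravo 2·22=44, R→Delta 5·9=45, S→Delta 6·9=54, T→Bravo 3·17=51, U→Foxtrot 6·22=132. Service 342; fixed 48; total 390.
Option 2: {Alpha, Bravo, Charlie, Delta, Echo, Foxtrot}: P→Delta 2·8=16, Q→Bravo 2·22=44, R→Echo 3·9=27, S→Charlie 5·9=45, T→Bravo 3·17=51, U→Echo 2·22=44. Service 227; fixed 88; total 315.
Difference: |390 − 315| = 75.

Option 2 is cheaper by 75.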